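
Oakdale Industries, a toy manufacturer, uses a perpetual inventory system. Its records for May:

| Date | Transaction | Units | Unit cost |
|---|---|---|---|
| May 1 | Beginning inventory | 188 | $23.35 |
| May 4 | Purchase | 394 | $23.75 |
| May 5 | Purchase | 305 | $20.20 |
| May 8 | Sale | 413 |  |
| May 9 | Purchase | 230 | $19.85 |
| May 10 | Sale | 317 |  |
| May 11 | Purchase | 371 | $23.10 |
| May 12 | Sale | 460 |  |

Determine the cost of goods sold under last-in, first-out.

May 8, 413 sold [LIFO — newest first]: 305 @ $20.20 + 108 @ $23.75 = $8,726.00
May 10, 317 sold [LIFO — newest first]: 230 @ $19.85 + 87 @ $23.75 = $6,631.75
May 12, 460 sold [LIFO — newest first]: 371 @ $23.10 + 89 @ $23.75 = $10,683.85
Total COGS = $8,726.00 + $6,631.75 + $10,683.85 = $26,041.60
Ending inventory: 188 @ $23.35 + 110 @ $23.75 = $7,002.30

COGS = $26,041.60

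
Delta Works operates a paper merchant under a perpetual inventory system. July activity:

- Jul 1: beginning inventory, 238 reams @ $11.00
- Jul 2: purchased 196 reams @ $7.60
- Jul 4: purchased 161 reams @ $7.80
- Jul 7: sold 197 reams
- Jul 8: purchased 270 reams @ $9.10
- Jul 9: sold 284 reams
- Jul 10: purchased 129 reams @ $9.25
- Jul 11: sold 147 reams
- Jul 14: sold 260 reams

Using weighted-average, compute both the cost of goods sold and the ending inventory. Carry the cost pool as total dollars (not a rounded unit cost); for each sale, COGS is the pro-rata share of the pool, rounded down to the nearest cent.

COGS = $8,049.10; ending inventory = $964.55

After Jul 1: 238 on hand, pool $2,618.00 (≈ $11.0000 each)
After Jul 2: 434 on hand, pool $4,107.60 (≈ $9.4645 each)
After Jul 4: 595 on hand, pool $5,363.40 (≈ $9.0141 each)
Jul 7, sell 197: 197/595 × $5,363.40 → $1,775.78
After Jul 8: 668 on hand, pool $6,044.62 (≈ $9.0488 each)
Jul 9, sell 284: 284/668 × $6,044.62 → $2,569.86
After Jul 10: 513 on hand, pool $4,668.01 (≈ $9.0994 each)
Jul 11, sell 147: 147/513 × $4,668.01 → $1,337.61
Jul 14, sell 260: 260/366 × $3,330.40 → $2,365.85
Total COGS = $1,775.78 + $2,569.86 + $1,337.61 + $2,365.85 = $8,049.10
Ending inventory (cost pool remaining) = $964.55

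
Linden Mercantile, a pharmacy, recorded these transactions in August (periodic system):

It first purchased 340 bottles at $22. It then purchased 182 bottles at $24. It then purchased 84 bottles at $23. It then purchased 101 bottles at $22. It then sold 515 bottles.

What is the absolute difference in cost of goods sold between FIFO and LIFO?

FIFO COGS: 340 @ $22 + 175 @ $24 = $11,680
LIFO COGS: 101 @ $22 + 84 @ $23 + 182 @ $24 + 148 @ $22 = $11,778
Difference = |$11,680 − $11,778| = $98

$98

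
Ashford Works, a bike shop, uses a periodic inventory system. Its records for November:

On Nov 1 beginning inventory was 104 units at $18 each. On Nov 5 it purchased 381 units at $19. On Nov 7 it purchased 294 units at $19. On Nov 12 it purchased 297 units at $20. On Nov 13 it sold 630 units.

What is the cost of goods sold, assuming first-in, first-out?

Nov 13, 630 sold [FIFO — oldest first]: 104 @ $18 + 381 @ $19 + 145 @ $19 = $11,866
Ending inventory: 149 @ $19 + 297 @ $20 = $8,771

COGS = $11,866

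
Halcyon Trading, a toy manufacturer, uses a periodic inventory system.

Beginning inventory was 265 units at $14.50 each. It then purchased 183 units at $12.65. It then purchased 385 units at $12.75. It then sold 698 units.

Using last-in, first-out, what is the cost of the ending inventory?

Ending inventory = $1,957.50

Sale 1 (698) [LIFO — newest first]: 385 @ $12.75 + 183 @ $12.65 + 130 @ $14.50 = $9,108.70
Ending inventory: 135 @ $14.50 = $1,957.50
Check: goods available $11,066.20 = COGS $9,108.70 + ending $1,957.50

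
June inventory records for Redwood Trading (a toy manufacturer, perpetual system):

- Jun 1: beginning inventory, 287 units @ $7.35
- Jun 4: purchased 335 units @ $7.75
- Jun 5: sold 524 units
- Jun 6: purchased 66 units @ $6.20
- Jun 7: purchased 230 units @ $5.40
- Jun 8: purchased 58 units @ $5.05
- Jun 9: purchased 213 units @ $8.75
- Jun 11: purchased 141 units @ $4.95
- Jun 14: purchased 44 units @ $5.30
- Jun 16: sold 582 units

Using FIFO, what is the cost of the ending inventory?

Jun 5, 524 sold [FIFO — oldest first]: 287 @ $7.35 + 237 @ $7.75 = $3,946.20
Jun 16, 582 sold [FIFO — oldest first]: 98 @ $7.75 + 66 @ $6.20 + 230 @ $5.40 + 58 @ $5.05 + 130 @ $8.75 = $3,841.10
Total COGS = $3,946.20 + $3,841.10 = $7,787.30
Ending inventory: 83 @ $8.75 + 141 @ $4.95 + 44 @ $5.30 = $1,657.40
Check: goods available $9,444.70 = COGS $7,787.30 + ending $1,657.40

Ending inventory = $1,657.40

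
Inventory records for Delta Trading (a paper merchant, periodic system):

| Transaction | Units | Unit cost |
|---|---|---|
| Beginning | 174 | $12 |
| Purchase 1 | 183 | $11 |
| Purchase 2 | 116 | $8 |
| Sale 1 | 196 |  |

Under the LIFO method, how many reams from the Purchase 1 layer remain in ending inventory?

Sale 1 (196) [LIFO — newest first]: 116 @ $8 + 80 @ $11 = $1,808
Ending inventory: 174 @ $12 + 103 @ $11 = $3,221

103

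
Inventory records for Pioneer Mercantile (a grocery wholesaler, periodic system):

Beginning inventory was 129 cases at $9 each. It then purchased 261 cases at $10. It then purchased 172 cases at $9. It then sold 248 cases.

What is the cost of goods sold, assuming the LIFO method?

COGS = $2,308

Sale 1 (248) [LIFO — newest first]: 172 @ $9 + 76 @ $10 = $2,308
Ending inventory: 129 @ $9 + 185 @ $10 = $3,011
Check: goods available $5,319 = COGS $2,308 + ending $3,011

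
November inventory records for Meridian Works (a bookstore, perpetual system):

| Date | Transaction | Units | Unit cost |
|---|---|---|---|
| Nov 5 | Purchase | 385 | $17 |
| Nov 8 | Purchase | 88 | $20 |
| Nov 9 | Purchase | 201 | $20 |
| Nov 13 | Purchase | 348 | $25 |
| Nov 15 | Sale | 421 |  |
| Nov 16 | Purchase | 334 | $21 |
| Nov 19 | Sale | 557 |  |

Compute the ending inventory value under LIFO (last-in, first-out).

Ending inventory = $6,426

Nov 15, 421 sold [LIFO — newest first]: 348 @ $25 + 73 @ $20 = $10,160
Nov 19, 557 sold [LIFO — newest first]: 334 @ $21 + 128 @ $20 + 88 @ $20 + 7 @ $17 = $11,453
Total COGS = $10,160 + $11,453 = $21,613
Ending inventory: 378 @ $17 = $6,426
Check: goods available $28,039 = COGS $21,613 + ending $6,426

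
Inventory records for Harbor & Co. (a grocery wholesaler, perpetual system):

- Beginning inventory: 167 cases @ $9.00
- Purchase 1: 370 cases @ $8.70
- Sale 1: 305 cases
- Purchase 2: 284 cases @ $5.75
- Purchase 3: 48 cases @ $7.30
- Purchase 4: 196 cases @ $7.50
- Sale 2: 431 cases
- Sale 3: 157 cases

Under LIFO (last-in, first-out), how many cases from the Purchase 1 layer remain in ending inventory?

Sale 1 (305) [LIFO — newest first]: 305 @ $8.70 = $2,653.50
Sale 2 (431) [LIFO — newest first]: 196 @ $7.50 + 48 @ $7.30 + 187 @ $5.75 = $2,895.65
Sale 3 (157) [LIFO — newest first]: 97 @ $5.75 + 60 @ $8.70 = $1,079.75
Total COGS = $2,653.50 + $2,895.65 + $1,079.75 = $6,628.90
Ending inventory: 167 @ $9.00 + 5 @ $8.70 = $1,546.50

5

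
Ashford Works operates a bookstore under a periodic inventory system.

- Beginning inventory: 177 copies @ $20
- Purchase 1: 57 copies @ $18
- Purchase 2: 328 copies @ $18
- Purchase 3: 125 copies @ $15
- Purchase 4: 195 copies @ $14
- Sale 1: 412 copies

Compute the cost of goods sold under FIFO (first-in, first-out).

COGS = $7,770

Sale 1 (412) [FIFO — oldest first]: 177 @ $20 + 57 @ $18 + 178 @ $18 = $7,770
Ending inventory: 150 @ $18 + 125 @ $15 + 195 @ $14 = $7,305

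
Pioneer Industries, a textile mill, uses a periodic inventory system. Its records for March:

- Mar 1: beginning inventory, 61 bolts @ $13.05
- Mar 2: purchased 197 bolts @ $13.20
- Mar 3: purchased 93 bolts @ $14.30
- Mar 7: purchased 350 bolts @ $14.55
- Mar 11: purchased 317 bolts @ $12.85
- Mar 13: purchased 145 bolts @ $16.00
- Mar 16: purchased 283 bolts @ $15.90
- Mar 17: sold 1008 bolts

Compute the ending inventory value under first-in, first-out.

Mar 17, 1008 sold [FIFO — oldest first]: 61 @ $13.05 + 197 @ $13.20 + 93 @ $14.30 + 350 @ $14.55 + 307 @ $12.85 = $13,763.80
Ending inventory: 10 @ $12.85 + 145 @ $16.00 + 283 @ $15.90 = $6,948.20

Ending inventory = $6,948.20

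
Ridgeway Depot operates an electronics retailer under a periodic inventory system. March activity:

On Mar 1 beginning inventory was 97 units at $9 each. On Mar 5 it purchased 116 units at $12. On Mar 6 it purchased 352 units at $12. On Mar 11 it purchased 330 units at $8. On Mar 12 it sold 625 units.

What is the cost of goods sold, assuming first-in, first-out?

COGS = $6,969

Mar 12, 625 sold [FIFO — oldest first]: 97 @ $9 + 116 @ $12 + 352 @ $12 + 60 @ $8 = $6,969
Ending inventory: 270 @ $8 = $2,160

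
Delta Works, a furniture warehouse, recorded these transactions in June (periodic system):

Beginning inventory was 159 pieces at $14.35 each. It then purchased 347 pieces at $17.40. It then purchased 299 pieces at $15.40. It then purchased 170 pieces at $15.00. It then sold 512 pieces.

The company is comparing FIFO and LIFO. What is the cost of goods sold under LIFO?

FIFO COGS: 159 @ $14.35 + 347 @ $17.40 + 6 @ $15.40 = $8,411.85
LIFO COGS: 170 @ $15.00 + 299 @ $15.40 + 43 @ $17.40 = $7,902.80

COGS = $7,902.80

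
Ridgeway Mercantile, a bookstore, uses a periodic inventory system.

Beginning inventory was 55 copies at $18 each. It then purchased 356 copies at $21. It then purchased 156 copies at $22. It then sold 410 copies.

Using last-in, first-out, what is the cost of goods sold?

COGS = $8,766

Sale 1 (410) [LIFO — newest first]: 156 @ $22 + 254 @ $21 = $8,766
Ending inventory: 55 @ $18 + 102 @ $21 = $3,132
Check: goods available $11,898 = COGS $8,766 + ending $3,132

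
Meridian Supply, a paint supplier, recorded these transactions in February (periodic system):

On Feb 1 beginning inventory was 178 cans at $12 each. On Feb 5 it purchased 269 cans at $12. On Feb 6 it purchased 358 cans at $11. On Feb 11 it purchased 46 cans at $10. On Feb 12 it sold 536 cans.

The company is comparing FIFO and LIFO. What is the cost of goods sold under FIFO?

FIFO COGS: 178 @ $12 + 269 @ $12 + 89 @ $11 = $6,343
LIFO COGS: 46 @ $10 + 358 @ $11 + 132 @ $12 = $5,982

COGS = $6,343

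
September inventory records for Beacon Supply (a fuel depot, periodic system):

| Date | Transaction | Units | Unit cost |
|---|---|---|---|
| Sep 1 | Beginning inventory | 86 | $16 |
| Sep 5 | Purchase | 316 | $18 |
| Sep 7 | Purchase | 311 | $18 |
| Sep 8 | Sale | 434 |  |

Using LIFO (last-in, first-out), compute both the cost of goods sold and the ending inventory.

COGS = $7,812; ending inventory = $4,850

Sep 8, 434 sold [LIFO — newest first]: 311 @ $18 + 123 @ $18 = $7,812
Ending inventory: 86 @ $16 + 193 @ $18 = $4,850
Check: goods available $12,662 = COGS $7,812 + ending $4,850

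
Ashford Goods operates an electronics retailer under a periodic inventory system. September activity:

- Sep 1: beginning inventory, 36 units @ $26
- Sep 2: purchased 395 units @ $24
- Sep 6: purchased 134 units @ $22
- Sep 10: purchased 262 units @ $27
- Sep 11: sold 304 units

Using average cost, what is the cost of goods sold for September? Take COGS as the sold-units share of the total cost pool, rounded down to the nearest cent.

COGS = $7,512.88

Sep 11, sell 304: 304/827 × $20,438.00 → $7,512.88
Ending inventory (cost pool remaining) = $12,925.12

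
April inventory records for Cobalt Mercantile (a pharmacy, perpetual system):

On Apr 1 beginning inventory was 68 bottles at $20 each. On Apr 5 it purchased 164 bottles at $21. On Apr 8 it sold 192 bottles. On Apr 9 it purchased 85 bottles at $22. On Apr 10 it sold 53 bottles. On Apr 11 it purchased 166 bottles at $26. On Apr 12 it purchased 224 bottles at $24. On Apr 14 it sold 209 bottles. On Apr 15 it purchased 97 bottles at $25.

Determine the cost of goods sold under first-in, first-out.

Apr 8, 192 sold [FIFO — oldest first]: 68 @ $20 + 124 @ $21 = $3,964
Apr 10, 53 sold [FIFO — oldest first]: 40 @ $21 + 13 @ $22 = $1,126
Apr 14, 209 sold [FIFO — oldest first]: 72 @ $22 + 137 @ $26 = $5,146
Total COGS = $3,964 + $1,126 + $5,146 = $10,236
Ending inventory: 29 @ $26 + 224 @ $24 + 97 @ $25 = $8,555
Check: goods available $18,791 = COGS $10,236 + ending $8,555

COGS = $10,236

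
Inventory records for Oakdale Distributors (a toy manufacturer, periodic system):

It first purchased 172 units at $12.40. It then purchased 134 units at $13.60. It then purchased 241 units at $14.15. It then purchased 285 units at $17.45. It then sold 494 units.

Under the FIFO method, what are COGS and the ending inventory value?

Sale 1 (494) [FIFO — oldest first]: 172 @ $12.40 + 134 @ $13.60 + 188 @ $14.15 = $6,615.40
Ending inventory: 53 @ $14.15 + 285 @ $17.45 = $5,723.20

COGS = $6,615.40; ending inventory = $5,723.20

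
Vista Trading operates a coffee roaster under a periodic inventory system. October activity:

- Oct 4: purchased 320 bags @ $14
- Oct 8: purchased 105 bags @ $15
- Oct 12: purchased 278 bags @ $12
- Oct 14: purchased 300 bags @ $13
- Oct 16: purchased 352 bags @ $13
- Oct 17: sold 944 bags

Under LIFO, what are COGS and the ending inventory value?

COGS = $12,022; ending inventory = $5,845

Oct 17, 944 sold [LIFO — newest first]: 352 @ $13 + 300 @ $13 + 278 @ $12 + 14 @ $15 = $12,022
Ending inventory: 320 @ $14 + 91 @ $15 = $5,845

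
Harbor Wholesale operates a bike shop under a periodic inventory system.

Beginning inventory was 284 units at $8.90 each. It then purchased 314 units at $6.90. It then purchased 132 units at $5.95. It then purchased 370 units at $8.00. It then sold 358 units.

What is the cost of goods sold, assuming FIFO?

Sale 1 (358) [FIFO — oldest first]: 284 @ $8.90 + 74 @ $6.90 = $3,038.20
Ending inventory: 240 @ $6.90 + 132 @ $5.95 + 370 @ $8.00 = $5,401.40

COGS = $3,038.20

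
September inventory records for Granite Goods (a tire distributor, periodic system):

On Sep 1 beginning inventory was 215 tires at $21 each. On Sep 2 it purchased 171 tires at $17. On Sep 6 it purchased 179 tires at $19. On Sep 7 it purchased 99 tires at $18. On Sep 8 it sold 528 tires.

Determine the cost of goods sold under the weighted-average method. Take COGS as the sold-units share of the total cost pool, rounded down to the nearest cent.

Sep 8, sell 528: 528/664 × $12,605.00 → $10,023.25
Ending inventory (cost pool remaining) = $2,581.75
Check: goods available $12,605.00 = COGS $10,023.25 + ending $2,581.75

COGS = $10,023.25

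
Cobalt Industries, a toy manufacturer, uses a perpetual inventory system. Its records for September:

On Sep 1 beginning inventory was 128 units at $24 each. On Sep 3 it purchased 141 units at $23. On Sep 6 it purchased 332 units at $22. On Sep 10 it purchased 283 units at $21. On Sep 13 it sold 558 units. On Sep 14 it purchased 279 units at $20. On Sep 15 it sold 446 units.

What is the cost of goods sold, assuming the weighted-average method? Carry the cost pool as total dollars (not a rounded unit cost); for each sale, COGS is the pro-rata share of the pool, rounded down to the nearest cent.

After Sep 1: 128 on hand, pool $3,072.00 (≈ $24.0000 each)
After Sep 3: 269 on hand, pool $6,315.00 (≈ $23.4758 each)
After Sep 6: 601 on hand, pool $13,619.00 (≈ $22.6606 each)
After Sep 10: 884 on hand, pool $19,562.00 (≈ $22.1290 each)
Sep 13, sell 558: 558/884 × $19,562.00 → $12,347.95
After Sep 14: 605 on hand, pool $12,794.05 (≈ $21.1472 each)
Sep 15, sell 446: 446/605 × $12,794.05 → $9,431.64
Total COGS = $12,347.95 + $9,431.64 = $21,779.59
Ending inventory (cost pool remaining) = $3,362.41

COGS = $21,779.59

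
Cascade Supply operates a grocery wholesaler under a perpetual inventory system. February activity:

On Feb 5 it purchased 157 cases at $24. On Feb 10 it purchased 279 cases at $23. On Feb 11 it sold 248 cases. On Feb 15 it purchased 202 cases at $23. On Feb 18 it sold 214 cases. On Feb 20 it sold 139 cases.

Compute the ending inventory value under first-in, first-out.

Feb 11, 248 sold [FIFO — oldest first]: 157 @ $24 + 91 @ $23 = $5,861
Feb 18, 214 sold [FIFO — oldest first]: 188 @ $23 + 26 @ $23 = $4,922
Feb 20, 139 sold [FIFO — oldest first]: 139 @ $23 = $3,197
Total COGS = $5,861 + $4,922 + $3,197 = $13,980
Ending inventory: 37 @ $23 = $851
Check: goods available $14,831 = COGS $13,980 + ending $851

Ending inventory = $851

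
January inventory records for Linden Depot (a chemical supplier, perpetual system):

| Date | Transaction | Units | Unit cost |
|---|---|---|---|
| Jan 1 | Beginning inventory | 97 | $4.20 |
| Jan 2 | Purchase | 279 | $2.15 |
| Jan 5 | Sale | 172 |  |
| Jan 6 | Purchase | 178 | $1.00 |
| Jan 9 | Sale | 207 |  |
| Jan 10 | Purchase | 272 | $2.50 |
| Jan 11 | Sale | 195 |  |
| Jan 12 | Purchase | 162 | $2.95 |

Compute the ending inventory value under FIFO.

Jan 5, 172 sold [FIFO — oldest first]: 97 @ $4.20 + 75 @ $2.15 = $568.65
Jan 9, 207 sold [FIFO — oldest first]: 204 @ $2.15 + 3 @ $1.00 = $441.60
Jan 11, 195 sold [FIFO — oldest first]: 175 @ $1.00 + 20 @ $2.50 = $225.00
Total COGS = $568.65 + $441.60 + $225.00 = $1,235.25
Ending inventory: 252 @ $2.50 + 162 @ $2.95 = $1,107.90
Check: goods available $2,343.15 = COGS $1,235.25 + ending $1,107.90

Ending inventory = $1,107.90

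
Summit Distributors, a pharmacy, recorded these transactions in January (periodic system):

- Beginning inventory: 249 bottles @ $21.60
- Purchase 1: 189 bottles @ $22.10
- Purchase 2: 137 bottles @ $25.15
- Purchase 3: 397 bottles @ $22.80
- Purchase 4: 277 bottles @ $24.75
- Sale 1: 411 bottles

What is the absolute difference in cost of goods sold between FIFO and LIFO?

$952.35

FIFO COGS: 249 @ $21.60 + 162 @ $22.10 = $8,958.60
LIFO COGS: 277 @ $24.75 + 134 @ $22.80 = $9,910.95
Difference = |$8,958.60 − $9,910.95| = $952.35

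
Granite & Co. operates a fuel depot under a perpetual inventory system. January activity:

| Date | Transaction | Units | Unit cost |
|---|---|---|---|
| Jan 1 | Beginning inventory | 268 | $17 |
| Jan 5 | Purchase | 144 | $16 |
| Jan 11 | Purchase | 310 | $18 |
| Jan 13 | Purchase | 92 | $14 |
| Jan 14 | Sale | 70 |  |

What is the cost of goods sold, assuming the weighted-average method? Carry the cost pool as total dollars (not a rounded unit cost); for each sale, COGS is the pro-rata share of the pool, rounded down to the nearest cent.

COGS = $1,180.54

After Jan 1: 268 on hand, pool $4,556.00 (≈ $17.0000 each)
After Jan 5: 412 on hand, pool $6,860.00 (≈ $16.6505 each)
After Jan 11: 722 on hand, pool $12,440.00 (≈ $17.2299 each)
After Jan 13: 814 on hand, pool $13,728.00 (≈ $16.8649 each)
Jan 14, sell 70: 70/814 × $13,728.00 → $1,180.54
Ending inventory (cost pool remaining) = $12,547.46
Check: goods available $13,728.00 = COGS $1,180.54 + ending $12,547.46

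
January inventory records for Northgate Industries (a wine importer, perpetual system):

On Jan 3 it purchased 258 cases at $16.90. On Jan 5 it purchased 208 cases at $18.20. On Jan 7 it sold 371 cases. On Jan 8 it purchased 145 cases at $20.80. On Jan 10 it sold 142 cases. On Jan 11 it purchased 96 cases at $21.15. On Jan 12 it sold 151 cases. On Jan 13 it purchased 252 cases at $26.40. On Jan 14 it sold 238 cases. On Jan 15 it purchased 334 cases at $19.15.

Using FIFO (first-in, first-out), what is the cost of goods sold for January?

COGS = $18,340.20

Jan 7, 371 sold [FIFO — oldest first]: 258 @ $16.90 + 113 @ $18.20 = $6,416.80
Jan 10, 142 sold [FIFO — oldest first]: 95 @ $18.20 + 47 @ $20.80 = $2,706.60
Jan 12, 151 sold [FIFO — oldest first]: 98 @ $20.80 + 53 @ $21.15 = $3,159.35
Jan 14, 238 sold [FIFO — oldest first]: 43 @ $21.15 + 195 @ $26.40 = $6,057.45
Total COGS = $6,416.80 + $2,706.60 + $3,159.35 + $6,057.45 = $18,340.20
Ending inventory: 57 @ $26.40 + 334 @ $19.15 = $7,900.90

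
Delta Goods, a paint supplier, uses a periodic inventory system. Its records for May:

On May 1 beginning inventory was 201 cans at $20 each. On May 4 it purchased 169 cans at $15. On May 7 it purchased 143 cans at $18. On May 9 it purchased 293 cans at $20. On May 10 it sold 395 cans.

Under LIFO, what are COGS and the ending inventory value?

May 10, 395 sold [LIFO — newest first]: 293 @ $20 + 102 @ $18 = $7,696
Ending inventory: 201 @ $20 + 169 @ $15 + 41 @ $18 = $7,293

COGS = $7,696; ending inventory = $7,293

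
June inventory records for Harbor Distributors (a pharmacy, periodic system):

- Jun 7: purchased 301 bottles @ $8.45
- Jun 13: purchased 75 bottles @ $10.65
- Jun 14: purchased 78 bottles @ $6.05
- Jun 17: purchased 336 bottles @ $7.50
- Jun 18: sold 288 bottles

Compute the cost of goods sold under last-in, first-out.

Jun 18, 288 sold [LIFO — newest first]: 288 @ $7.50 = $2,160.00
Ending inventory: 301 @ $8.45 + 75 @ $10.65 + 78 @ $6.05 + 48 @ $7.50 = $4,174.10

COGS = $2,160.00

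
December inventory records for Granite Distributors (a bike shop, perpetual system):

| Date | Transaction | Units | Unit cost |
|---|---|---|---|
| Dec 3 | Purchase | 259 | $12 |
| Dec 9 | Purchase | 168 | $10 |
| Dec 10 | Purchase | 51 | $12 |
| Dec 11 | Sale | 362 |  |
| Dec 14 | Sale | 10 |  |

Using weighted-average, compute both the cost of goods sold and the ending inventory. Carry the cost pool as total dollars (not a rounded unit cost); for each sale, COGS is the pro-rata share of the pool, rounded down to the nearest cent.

COGS = $4,202.50; ending inventory = $1,197.50

After Dec 3: 259 on hand, pool $3,108.00 (≈ $12.0000 each)
After Dec 9: 427 on hand, pool $4,788.00 (≈ $11.2131 each)
After Dec 10: 478 on hand, pool $5,400.00 (≈ $11.2971 each)
Dec 11, sell 362: 362/478 × $5,400.00 → $4,089.53
Dec 14, sell 10: 10/116 × $1,310.47 → $112.97
Total COGS = $4,089.53 + $112.97 = $4,202.50
Ending inventory (cost pool remaining) = $1,197.50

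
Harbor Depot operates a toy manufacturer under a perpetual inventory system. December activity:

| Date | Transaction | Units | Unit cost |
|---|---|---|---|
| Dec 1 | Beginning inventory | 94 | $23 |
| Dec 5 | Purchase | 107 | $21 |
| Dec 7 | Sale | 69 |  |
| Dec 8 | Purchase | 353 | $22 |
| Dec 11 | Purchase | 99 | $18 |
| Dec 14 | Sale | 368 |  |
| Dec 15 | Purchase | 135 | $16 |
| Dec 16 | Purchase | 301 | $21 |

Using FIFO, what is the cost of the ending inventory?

Ending inventory = $12,837

Dec 7, 69 sold [FIFO — oldest first]: 69 @ $23 = $1,587
Dec 14, 368 sold [FIFO — oldest first]: 25 @ $23 + 107 @ $21 + 236 @ $22 = $8,014
Total COGS = $1,587 + $8,014 = $9,601
Ending inventory: 117 @ $22 + 99 @ $18 + 135 @ $16 + 301 @ $21 = $12,837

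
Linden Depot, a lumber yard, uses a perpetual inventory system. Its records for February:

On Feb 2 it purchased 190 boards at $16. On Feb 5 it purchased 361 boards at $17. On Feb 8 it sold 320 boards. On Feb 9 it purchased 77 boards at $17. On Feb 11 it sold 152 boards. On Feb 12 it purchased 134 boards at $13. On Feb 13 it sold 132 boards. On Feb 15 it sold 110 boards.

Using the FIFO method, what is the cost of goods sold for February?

COGS = $11,604

Feb 8, 320 sold [FIFO — oldest first]: 190 @ $16 + 130 @ $17 = $5,250
Feb 11, 152 sold [FIFO — oldest first]: 152 @ $17 = $2,584
Feb 13, 132 sold [FIFO — oldest first]: 79 @ $17 + 53 @ $17 = $2,244
Feb 15, 110 sold [FIFO — oldest first]: 24 @ $17 + 86 @ $13 = $1,526
Total COGS = $5,250 + $2,584 + $2,244 + $1,526 = $11,604
Ending inventory: 48 @ $13 = $624
Check: goods available $12,228 = COGS $11,604 + ending $624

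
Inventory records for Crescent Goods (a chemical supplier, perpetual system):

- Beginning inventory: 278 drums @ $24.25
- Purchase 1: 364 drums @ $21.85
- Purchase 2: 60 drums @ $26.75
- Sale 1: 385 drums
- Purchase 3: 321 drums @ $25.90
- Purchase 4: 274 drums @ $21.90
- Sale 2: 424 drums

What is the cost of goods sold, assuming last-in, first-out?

Sale 1 (385) [LIFO — newest first]: 60 @ $26.75 + 325 @ $21.85 = $8,706.25
Sale 2 (424) [LIFO — newest first]: 274 @ $21.90 + 150 @ $25.90 = $9,885.60
Total COGS = $8,706.25 + $9,885.60 = $18,591.85
Ending inventory: 278 @ $24.25 + 39 @ $21.85 + 171 @ $25.90 = $12,022.55

COGS = $18,591.85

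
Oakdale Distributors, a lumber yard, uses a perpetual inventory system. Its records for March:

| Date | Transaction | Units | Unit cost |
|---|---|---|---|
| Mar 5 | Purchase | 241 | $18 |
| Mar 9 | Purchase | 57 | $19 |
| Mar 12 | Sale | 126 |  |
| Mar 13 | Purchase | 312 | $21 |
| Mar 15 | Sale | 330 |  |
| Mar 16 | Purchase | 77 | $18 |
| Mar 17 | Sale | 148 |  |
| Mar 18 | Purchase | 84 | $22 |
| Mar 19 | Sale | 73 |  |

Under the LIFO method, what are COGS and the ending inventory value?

Mar 12, 126 sold [LIFO — newest first]: 57 @ $19 + 69 @ $18 = $2,325
Mar 15, 330 sold [LIFO — newest first]: 312 @ $21 + 18 @ $18 = $6,876
Mar 17, 148 sold [LIFO — newest first]: 77 @ $18 + 71 @ $18 = $2,664
Mar 19, 73 sold [LIFO — newest first]: 73 @ $22 = $1,606
Total COGS = $2,325 + $6,876 + $2,664 + $1,606 = $13,471
Ending inventory: 83 @ $18 + 11 @ $22 = $1,736
Check: goods available $15,207 = COGS $13,471 + ending $1,736

COGS = $13,471; ending inventory = $1,736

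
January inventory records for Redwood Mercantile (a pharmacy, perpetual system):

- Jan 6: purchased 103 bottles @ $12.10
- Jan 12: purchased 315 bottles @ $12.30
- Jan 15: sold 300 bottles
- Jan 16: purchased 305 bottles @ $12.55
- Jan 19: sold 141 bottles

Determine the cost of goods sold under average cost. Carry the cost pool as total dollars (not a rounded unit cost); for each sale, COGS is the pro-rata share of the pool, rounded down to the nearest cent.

COGS = $5,432.99

After Jan 6: 103 on hand, pool $1,246.30 (≈ $12.1000 each)
After Jan 12: 418 on hand, pool $5,120.80 (≈ $12.2507 each)
Jan 15, sell 300: 300/418 × $5,120.80 → $3,675.21
After Jan 16: 423 on hand, pool $5,273.34 (≈ $12.4665 each)
Jan 19, sell 141: 141/423 × $5,273.34 → $1,757.78
Total COGS = $3,675.21 + $1,757.78 = $5,432.99
Ending inventory (cost pool remaining) = $3,515.56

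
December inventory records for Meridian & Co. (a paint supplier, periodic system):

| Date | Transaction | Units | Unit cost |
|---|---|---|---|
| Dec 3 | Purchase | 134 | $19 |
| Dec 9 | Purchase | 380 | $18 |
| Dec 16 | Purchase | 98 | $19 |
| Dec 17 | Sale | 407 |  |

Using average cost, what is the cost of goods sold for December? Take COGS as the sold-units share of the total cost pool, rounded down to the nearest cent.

COGS = $7,480.28

Dec 17, sell 407: 407/612 × $11,248.00 → $7,480.28
Ending inventory (cost pool remaining) = $3,767.72
Check: goods available $11,248.00 = COGS $7,480.28 + ending $3,767.72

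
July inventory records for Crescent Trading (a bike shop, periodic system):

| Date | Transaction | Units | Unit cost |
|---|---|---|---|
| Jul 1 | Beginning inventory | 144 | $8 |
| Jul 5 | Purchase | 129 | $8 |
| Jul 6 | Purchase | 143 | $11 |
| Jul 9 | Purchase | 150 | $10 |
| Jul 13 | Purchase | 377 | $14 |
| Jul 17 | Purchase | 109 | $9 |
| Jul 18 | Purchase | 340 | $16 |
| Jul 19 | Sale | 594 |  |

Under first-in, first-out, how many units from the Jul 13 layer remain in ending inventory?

349

Jul 19, 594 sold [FIFO — oldest first]: 144 @ $8 + 129 @ $8 + 143 @ $11 + 150 @ $10 + 28 @ $14 = $5,649
Ending inventory: 349 @ $14 + 109 @ $9 + 340 @ $16 = $11,307
Check: goods available $16,956 = COGS $5,649 + ending $11,307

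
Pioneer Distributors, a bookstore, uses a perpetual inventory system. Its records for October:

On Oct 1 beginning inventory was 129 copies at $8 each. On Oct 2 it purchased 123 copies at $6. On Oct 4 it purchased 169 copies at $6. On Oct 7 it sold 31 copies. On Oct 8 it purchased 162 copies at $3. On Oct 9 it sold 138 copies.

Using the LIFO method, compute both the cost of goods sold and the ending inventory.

COGS = $600; ending inventory = $2,670

Oct 7, 31 sold [LIFO — newest first]: 31 @ $6 = $186
Oct 9, 138 sold [LIFO — newest first]: 138 @ $3 = $414
Total COGS = $186 + $414 = $600
Ending inventory: 129 @ $8 + 123 @ $6 + 138 @ $6 + 24 @ $3 = $2,670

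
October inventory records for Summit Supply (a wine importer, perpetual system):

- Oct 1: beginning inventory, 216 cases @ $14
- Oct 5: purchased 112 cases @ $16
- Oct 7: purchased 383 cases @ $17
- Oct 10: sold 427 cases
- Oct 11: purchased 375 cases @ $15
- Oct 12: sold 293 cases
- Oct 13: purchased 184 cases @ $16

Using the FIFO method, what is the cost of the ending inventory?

Oct 10, 427 sold [FIFO — oldest first]: 216 @ $14 + 112 @ $16 + 99 @ $17 = $6,499
Oct 12, 293 sold [FIFO — oldest first]: 284 @ $17 + 9 @ $15 = $4,963
Total COGS = $6,499 + $4,963 = $11,462
Ending inventory: 366 @ $15 + 184 @ $16 = $8,434

Ending inventory = $8,434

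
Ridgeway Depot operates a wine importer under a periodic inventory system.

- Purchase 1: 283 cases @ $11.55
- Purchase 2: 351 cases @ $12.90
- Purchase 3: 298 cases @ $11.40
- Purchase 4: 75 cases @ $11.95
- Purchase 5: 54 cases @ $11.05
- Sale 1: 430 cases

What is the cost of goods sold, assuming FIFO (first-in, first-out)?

COGS = $5,164.95

Sale 1 (430) [FIFO — oldest first]: 283 @ $11.55 + 147 @ $12.90 = $5,164.95
Ending inventory: 204 @ $12.90 + 298 @ $11.40 + 75 @ $11.95 + 54 @ $11.05 = $7,521.75
Check: goods available $12,686.70 = COGS $5,164.95 + ending $7,521.75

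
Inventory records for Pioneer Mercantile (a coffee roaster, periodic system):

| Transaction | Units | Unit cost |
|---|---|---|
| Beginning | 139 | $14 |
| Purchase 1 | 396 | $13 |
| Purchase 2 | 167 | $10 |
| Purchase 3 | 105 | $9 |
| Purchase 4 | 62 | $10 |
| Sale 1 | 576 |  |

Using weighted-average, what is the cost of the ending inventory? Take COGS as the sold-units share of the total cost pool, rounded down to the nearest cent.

Sale 1, sell 576: 576/869 × $10,329.00 → $6,846.37
Ending inventory (cost pool remaining) = $3,482.63
Check: goods available $10,329.00 = COGS $6,846.37 + ending $3,482.63

Ending inventory = $3,482.63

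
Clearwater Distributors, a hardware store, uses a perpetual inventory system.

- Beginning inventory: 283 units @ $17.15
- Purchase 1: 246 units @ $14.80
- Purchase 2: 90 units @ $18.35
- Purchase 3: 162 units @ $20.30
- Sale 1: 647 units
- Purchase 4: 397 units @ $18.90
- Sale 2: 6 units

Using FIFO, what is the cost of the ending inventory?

Ending inventory = $10,101.70

Sale 1 (647) [FIFO — oldest first]: 283 @ $17.15 + 246 @ $14.80 + 90 @ $18.35 + 28 @ $20.30 = $10,714.15
Sale 2 (6) [FIFO — oldest first]: 6 @ $20.30 = $121.80
Total COGS = $10,714.15 + $121.80 = $10,835.95
Ending inventory: 128 @ $20.30 + 397 @ $18.90 = $10,101.70
Check: goods available $20,937.65 = COGS $10,835.95 + ending $10,101.70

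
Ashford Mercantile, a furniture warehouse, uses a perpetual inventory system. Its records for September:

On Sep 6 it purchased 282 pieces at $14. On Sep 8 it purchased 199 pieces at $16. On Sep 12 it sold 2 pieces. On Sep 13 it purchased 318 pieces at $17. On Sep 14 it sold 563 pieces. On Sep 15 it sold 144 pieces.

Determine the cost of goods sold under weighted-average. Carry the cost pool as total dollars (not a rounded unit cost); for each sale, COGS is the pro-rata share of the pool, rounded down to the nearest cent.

COGS = $11,125.51

After Sep 6: 282 on hand, pool $3,948.00 (≈ $14.0000 each)
After Sep 8: 481 on hand, pool $7,132.00 (≈ $14.8274 each)
Sep 12, sell 2: 2/481 × $7,132.00 → $29.65
After Sep 13: 797 on hand, pool $12,508.35 (≈ $15.6943 each)
Sep 14, sell 563: 563/797 × $12,508.35 → $8,835.88
Sep 15, sell 144: 144/234 × $3,672.47 → $2,259.98
Total COGS = $29.65 + $8,835.88 + $2,259.98 = $11,125.51
Ending inventory (cost pool remaining) = $1,412.49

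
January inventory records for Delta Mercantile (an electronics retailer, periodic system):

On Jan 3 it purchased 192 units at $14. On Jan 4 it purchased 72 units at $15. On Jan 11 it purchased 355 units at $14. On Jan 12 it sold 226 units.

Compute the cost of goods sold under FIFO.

Jan 12, 226 sold [FIFO — oldest first]: 192 @ $14 + 34 @ $15 = $3,198
Ending inventory: 38 @ $15 + 355 @ $14 = $5,540
Check: goods available $8,738 = COGS $3,198 + ending $5,540

COGS = $3,198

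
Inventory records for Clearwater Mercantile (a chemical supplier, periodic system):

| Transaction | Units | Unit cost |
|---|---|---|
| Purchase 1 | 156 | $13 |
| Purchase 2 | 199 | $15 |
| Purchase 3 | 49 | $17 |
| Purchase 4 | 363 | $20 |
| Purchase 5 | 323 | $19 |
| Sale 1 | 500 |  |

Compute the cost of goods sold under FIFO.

Sale 1 (500) [FIFO — oldest first]: 156 @ $13 + 199 @ $15 + 49 @ $17 + 96 @ $20 = $7,766
Ending inventory: 267 @ $20 + 323 @ $19 = $11,477

COGS = $7,766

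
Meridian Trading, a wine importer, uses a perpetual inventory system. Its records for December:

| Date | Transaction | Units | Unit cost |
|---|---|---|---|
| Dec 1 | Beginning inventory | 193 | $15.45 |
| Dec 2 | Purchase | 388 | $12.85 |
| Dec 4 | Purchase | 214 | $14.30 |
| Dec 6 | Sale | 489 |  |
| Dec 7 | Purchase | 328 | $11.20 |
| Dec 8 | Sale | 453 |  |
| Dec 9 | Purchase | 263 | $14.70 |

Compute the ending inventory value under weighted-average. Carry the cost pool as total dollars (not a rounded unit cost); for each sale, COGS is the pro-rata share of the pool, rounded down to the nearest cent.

Ending inventory = $6,126.69

After Dec 1: 193 on hand, pool $2,981.85 (≈ $15.4500 each)
After Dec 2: 581 on hand, pool $7,967.65 (≈ $13.7137 each)
After Dec 4: 795 on hand, pool $11,027.85 (≈ $13.8715 each)
Dec 6, sell 489: 489/795 × $11,027.85 → $6,783.16
After Dec 7: 634 on hand, pool $7,918.29 (≈ $12.4894 each)
Dec 8, sell 453: 453/634 × $7,918.29 → $5,657.70
After Dec 9: 444 on hand, pool $6,126.69 (≈ $13.7989 each)
Total COGS = $6,783.16 + $5,657.70 = $12,440.86
Ending inventory (cost pool remaining) = $6,126.69
Check: goods available $18,567.55 = COGS $12,440.86 + ending $6,126.69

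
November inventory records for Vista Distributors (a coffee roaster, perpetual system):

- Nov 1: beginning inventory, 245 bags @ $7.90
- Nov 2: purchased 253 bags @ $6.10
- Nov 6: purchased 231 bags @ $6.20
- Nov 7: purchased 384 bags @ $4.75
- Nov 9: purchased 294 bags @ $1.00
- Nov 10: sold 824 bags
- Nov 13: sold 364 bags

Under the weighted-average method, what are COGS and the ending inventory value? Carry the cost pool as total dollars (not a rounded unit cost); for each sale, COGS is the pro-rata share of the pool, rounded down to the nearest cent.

After Nov 1: 245 on hand, pool $1,935.50 (≈ $7.9000 each)
After Nov 2: 498 on hand, pool $3,478.80 (≈ $6.9855 each)
After Nov 6: 729 on hand, pool $4,911.00 (≈ $6.7366 each)
After Nov 7: 1113 on hand, pool $6,735.00 (≈ $6.0512 each)
After Nov 9: 1407 on hand, pool $7,029.00 (≈ $4.9957 each)
Nov 10, sell 824: 824/1407 × $7,029.00 → $4,116.48
Nov 13, sell 364: 364/583 × $2,912.52 → $1,818.45
Total COGS = $4,116.48 + $1,818.45 = $5,934.93
Ending inventory (cost pool remaining) = $1,094.07
Check: goods available $7,029.00 = COGS $5,934.93 + ending $1,094.07

COGS = $5,934.93; ending inventory = $1,094.07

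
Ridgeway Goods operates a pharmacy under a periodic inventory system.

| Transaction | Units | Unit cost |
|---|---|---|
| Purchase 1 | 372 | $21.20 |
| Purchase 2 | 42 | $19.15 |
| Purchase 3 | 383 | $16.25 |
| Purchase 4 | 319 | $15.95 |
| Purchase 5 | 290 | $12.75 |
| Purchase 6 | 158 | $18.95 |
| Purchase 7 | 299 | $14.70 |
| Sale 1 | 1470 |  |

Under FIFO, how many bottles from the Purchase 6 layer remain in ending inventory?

Sale 1 (1470) [FIFO — oldest first]: 372 @ $21.20 + 42 @ $19.15 + 383 @ $16.25 + 319 @ $15.95 + 290 @ $12.75 + 64 @ $18.95 = $24,912.80
Ending inventory: 94 @ $18.95 + 299 @ $14.70 = $6,176.60
Check: goods available $31,089.40 = COGS $24,912.80 + ending $6,176.60

94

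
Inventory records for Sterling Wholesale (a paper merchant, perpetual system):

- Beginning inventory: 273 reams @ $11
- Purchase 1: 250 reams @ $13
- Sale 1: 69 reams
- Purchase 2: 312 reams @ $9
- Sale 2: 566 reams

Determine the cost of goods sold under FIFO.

COGS = $7,261

Sale 1 (69) [FIFO — oldest first]: 69 @ $11 = $759
Sale 2 (566) [FIFO — oldest first]: 204 @ $11 + 250 @ $13 + 112 @ $9 = $6,502
Total COGS = $759 + $6,502 = $7,261
Ending inventory: 200 @ $9 = $1,800
Check: goods available $9,061 = COGS $7,261 + ending $1,800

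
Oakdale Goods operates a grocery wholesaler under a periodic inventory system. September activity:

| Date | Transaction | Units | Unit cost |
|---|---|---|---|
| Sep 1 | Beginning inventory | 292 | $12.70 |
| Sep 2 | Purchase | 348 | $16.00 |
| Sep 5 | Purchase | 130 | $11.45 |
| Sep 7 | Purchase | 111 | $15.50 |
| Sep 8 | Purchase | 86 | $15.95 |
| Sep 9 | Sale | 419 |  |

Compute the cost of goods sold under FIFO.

Sep 9, 419 sold [FIFO — oldest first]: 292 @ $12.70 + 127 @ $16.00 = $5,740.40
Ending inventory: 221 @ $16.00 + 130 @ $11.45 + 111 @ $15.50 + 86 @ $15.95 = $8,116.70

COGS = $5,740.40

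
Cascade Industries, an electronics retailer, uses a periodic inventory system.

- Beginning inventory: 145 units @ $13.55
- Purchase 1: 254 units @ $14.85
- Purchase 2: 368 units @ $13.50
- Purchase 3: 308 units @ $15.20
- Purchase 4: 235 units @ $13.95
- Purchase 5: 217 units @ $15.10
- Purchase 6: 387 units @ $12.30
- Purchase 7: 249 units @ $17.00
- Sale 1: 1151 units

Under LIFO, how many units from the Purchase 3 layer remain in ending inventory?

Sale 1 (1151) [LIFO — newest first]: 249 @ $17.00 + 387 @ $12.30 + 217 @ $15.10 + 235 @ $13.95 + 63 @ $15.20 = $16,505.65
Ending inventory: 145 @ $13.55 + 254 @ $14.85 + 368 @ $13.50 + 245 @ $15.20 = $14,428.65

245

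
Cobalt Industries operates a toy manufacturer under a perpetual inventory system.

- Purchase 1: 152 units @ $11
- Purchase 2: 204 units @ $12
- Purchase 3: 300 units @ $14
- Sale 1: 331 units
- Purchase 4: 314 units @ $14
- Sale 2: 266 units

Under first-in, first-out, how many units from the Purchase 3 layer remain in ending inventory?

Sale 1 (331) [FIFO — oldest first]: 152 @ $11 + 179 @ $12 = $3,820
Sale 2 (266) [FIFO — oldest first]: 25 @ $12 + 241 @ $14 = $3,674
Total COGS = $3,820 + $3,674 = $7,494
Ending inventory: 59 @ $14 + 314 @ $14 = $5,222

59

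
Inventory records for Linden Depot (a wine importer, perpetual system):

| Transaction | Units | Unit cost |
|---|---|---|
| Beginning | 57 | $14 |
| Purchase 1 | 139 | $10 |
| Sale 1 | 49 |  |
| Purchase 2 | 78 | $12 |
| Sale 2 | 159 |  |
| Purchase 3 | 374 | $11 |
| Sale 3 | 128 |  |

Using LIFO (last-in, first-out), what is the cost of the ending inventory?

Sale 1 (49) [LIFO — newest first]: 49 @ $10 = $490
Sale 2 (159) [LIFO — newest first]: 78 @ $12 + 81 @ $10 = $1,746
Sale 3 (128) [LIFO — newest first]: 128 @ $11 = $1,408
Total COGS = $490 + $1,746 + $1,408 = $3,644
Ending inventory: 57 @ $14 + 9 @ $10 + 246 @ $11 = $3,594
Check: goods available $7,238 = COGS $3,644 + ending $3,594

Ending inventory = $3,594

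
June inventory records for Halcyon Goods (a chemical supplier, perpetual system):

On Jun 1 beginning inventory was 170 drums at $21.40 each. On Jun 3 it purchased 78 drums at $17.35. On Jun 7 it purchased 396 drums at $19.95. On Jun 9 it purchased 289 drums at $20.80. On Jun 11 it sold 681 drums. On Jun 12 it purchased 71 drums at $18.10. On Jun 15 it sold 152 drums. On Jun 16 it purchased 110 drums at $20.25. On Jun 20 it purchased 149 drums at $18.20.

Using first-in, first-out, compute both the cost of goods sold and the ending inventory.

Jun 11, 681 sold [FIFO — oldest first]: 170 @ $21.40 + 78 @ $17.35 + 396 @ $19.95 + 37 @ $20.80 = $13,661.10
Jun 15, 152 sold [FIFO — oldest first]: 152 @ $20.80 = $3,161.60
Total COGS = $13,661.10 + $3,161.60 = $16,822.70
Ending inventory: 100 @ $20.80 + 71 @ $18.10 + 110 @ $20.25 + 149 @ $18.20 = $8,304.40

COGS = $16,822.70; ending inventory = $8,304.40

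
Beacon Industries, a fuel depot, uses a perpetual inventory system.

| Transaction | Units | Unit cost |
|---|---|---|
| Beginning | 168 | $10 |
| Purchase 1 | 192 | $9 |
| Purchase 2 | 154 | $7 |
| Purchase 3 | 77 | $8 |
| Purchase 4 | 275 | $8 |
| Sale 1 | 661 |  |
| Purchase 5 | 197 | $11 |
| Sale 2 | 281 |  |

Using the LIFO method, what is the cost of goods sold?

Sale 1 (661) [LIFO — newest first]: 275 @ $8 + 77 @ $8 + 154 @ $7 + 155 @ $9 = $5,289
Sale 2 (281) [LIFO — newest first]: 197 @ $11 + 37 @ $9 + 47 @ $10 = $2,970
Total COGS = $5,289 + $2,970 = $8,259
Ending inventory: 121 @ $10 = $1,210

COGS = $8,259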